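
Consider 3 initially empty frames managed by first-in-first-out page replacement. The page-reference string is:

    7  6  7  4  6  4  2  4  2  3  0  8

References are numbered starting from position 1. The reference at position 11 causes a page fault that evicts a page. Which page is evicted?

pos 1: 7: fault, frames [7]
pos 2: 6: fault, frames [7, 6]
pos 3: 7: hit
pos 4: 4: fault, frames [7, 6, 4]
pos 5: 6: hit
pos 6: 4: hit
pos 7: 2: fault, evict 7, frames [6, 4, 2]
pos 8: 4: hit
pos 9: 2: hit
pos 10: 3: fault, evict 6, frames [4, 2, 3]
pos 11: 0: fault, evict 4, frames [2, 3, 0]
At position 11, page 4 is evicted.

4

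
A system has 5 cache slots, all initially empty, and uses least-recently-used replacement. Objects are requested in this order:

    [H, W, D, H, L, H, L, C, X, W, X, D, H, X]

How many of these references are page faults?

H → miss, frames (H)
W → miss, frames (H W)
D → miss, frames (H W D)
H → hit
L → miss, frames (W D H L)
H → hit
L → hit
C → miss, frames (W D H L C)
X → miss, evict W, frames (D H L C X)
W → miss, evict D, frames (H L C X W)
X → hit
D → miss, evict H, frames (L C W X D)
H → miss, evict L, frames (C W X D H)
X → hit
Page faults: 9.

9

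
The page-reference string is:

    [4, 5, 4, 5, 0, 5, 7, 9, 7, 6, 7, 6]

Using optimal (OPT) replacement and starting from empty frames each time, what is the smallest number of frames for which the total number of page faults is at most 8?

2

f=1: 12 faults
f=2: 6 faults
f=3: 6 faults
f=4: 6 faults
f=5: 6 faults
f=6: 6 faults
Smallest f with faults ≤ 8 is 2.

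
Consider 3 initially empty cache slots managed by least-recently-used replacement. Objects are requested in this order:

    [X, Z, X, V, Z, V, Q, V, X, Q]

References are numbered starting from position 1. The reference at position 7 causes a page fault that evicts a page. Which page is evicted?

X

pos 1: X → miss, frames {X}
pos 2: Z → miss, frames {X,Z}
pos 3: X → hit
pos 4: V → miss, frames {Z,X,V}
pos 5: Z → hit
pos 6: V → hit
pos 7: Q → miss, evict X, frames {Z,V,Q}
At position 7, page X is evicted.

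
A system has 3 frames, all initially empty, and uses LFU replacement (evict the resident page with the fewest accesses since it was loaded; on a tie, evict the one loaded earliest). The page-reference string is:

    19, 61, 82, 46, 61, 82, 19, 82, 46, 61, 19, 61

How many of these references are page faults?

7

19: fault, frames (19)
61: fault, frames (19 61)
82: fault, frames (19 61 82)
46: fault, evict 19, frames (61 82 46)
61: hit
82: hit
19: fault, evict 46, frames (61 82 19)
82: hit
46: fault, evict 19, frames (61 82 46)
61: hit
19: fault, evict 46, frames (61 82 19)
61: hit
Page faults: 7.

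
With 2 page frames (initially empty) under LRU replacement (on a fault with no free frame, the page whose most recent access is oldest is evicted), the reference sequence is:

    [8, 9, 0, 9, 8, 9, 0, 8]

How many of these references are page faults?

8: miss, frames (8)
9: miss, frames (8 9)
0: miss, evict 8, frames (9 0)
9: hit
8: miss, evict 0, frames (9 8)
9: hit
0: miss, evict 8, frames (9 0)
8: miss, evict 9, frames (0 8)
Page faults: 6.

6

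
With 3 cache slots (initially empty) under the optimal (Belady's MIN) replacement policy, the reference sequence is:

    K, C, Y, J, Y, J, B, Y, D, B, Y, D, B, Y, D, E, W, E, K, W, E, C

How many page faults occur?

10

K -> fault, frames {K}
C -> fault, frames {K,C}
Y -> fault, frames {K,C,Y}
J -> fault, evict C, frames {K,Y,J}
Y -> hit
J -> hit
B -> fault, evict J, frames {K,Y,B}
Y -> hit
D -> fault, evict K, frames {Y,B,D}
B -> hit
Y -> hit
D -> hit
B -> hit
Y -> hit
D -> hit
E -> fault, evict D, frames {Y,B,E}
W -> fault, evict B, frames {Y,E,W}
E -> hit
K -> fault, evict Y, frames {E,W,K}
W -> hit
E -> hit
C -> fault, evict K, frames {E,W,C}
Page faults: 10.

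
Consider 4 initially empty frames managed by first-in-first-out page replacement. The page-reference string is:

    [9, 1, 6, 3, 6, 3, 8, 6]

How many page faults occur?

9 -> miss, frames (9)
1 -> miss, frames (9 1)
6 -> miss, frames (9 1 6)
3 -> miss, frames (9 1 6 3)
6 -> hit
3 -> hit
8 -> miss, evict 9, frames (1 6 3 8)
6 -> hit
Page faults: 5.

5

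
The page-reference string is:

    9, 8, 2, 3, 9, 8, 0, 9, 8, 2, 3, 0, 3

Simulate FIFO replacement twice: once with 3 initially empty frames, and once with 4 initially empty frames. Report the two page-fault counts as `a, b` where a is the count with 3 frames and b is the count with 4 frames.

9, 10

3 frames: F F F F F F F . . F F . . → 9 faults.
4 frames: F F F F . . F F F F F F . → 10 faults.
10 > 9: adding a frame increased faults — Belady's anomaly.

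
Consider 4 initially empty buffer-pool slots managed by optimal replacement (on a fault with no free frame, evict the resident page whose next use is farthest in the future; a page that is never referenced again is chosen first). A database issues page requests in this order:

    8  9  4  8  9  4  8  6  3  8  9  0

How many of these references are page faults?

8: fault, frames (8)
9: fault, frames (8 9)
4: fault, frames (8 9 4)
8: hit
9: hit
4: hit
8: hit
6: fault, frames (8 9 4 6)
3: fault, evict 6, frames (8 9 4 3)
8: hit
9: hit
0: fault, evict 3, frames (8 9 4 0)
Page faults: 6.

6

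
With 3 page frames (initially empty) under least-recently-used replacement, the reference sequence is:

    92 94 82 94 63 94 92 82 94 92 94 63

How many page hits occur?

92: fault, frames {92}
94: fault, frames {92,94}
82: fault, frames {92,94,82}
94: hit
63: fault, evict 92, frames {82,94,63}
94: hit
92: fault, evict 82, frames {63,94,92}
82: fault, evict 63, frames {94,92,82}
94: hit
92: hit
94: hit
63: fault, evict 82, frames {92,94,63}
Hits: 5.

5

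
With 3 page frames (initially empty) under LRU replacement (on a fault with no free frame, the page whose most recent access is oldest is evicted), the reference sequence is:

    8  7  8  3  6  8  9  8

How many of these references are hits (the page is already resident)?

3

8 -> miss, frames (8)
7 -> miss, frames (8 7)
8 -> hit
3 -> miss, frames (7 8 3)
6 -> miss, evict 7, frames (8 3 6)
8 -> hit
9 -> miss, evict 3, frames (6 8 9)
8 -> hit
Hits: 3.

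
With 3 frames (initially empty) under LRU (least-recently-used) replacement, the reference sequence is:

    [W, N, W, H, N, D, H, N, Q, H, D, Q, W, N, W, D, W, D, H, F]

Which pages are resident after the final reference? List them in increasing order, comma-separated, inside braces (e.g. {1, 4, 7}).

{D, F, H}

W -> fault, frames {W}
N -> fault, frames {W,N}
W -> hit
H -> fault, frames {N,W,H}
N -> hit
D -> fault, evict W, frames {H,N,D}
H -> hit
N -> hit
Q -> fault, evict D, frames {H,N,Q}
H -> hit
D -> fault, evict N, frames {Q,H,D}
Q -> hit
W -> fault, evict H, frames {D,Q,W}
N -> fault, evict D, frames {Q,W,N}
W -> hit
D -> fault, evict Q, frames {N,W,D}
W -> hit
D -> hit
H -> fault, evict N, frames {W,D,H}
F -> fault, evict W, frames {D,H,F}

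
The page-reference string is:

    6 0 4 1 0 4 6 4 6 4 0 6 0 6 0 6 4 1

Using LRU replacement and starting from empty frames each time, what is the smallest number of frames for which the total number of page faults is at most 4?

f=1: 18 faults
f=2: 11 faults
f=3: 6 faults
f=4: 4 faults
Smallest f with faults ≤ 4 is 4.

4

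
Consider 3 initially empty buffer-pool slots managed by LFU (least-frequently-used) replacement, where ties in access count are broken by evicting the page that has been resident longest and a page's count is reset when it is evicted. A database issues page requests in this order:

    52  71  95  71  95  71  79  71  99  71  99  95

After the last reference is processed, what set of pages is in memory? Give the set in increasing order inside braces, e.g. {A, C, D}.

{71, 95, 99}

52 → miss, frames [52]
71 → miss, frames [52, 71]
95 → miss, frames [52, 71, 95]
71 → hit
95 → hit
71 → hit
79 → miss, evict 52, frames [71, 95, 79]
71 → hit
99 → miss, evict 79, frames [71, 95, 99]
71 → hit
99 → hit
95 → hit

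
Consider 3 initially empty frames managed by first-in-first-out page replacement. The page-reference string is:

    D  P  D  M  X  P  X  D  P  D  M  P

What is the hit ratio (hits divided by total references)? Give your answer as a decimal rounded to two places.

0.42

D -> fault, frames {D}
P -> fault, frames {D,P}
D -> hit
M -> fault, frames {D,P,M}
X -> fault, evict D, frames {P,M,X}
P -> hit
X -> hit
D -> fault, evict P, frames {M,X,D}
P -> fault, evict M, frames {X,D,P}
D -> hit
M -> fault, evict X, frames {D,P,M}
P -> hit
Hits: 5 of 12 references → 5/12 = 0.4167.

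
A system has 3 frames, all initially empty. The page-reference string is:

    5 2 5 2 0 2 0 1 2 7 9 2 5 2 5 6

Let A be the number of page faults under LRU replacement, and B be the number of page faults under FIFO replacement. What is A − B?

-1

Under LRU: F F . . F . . F . F F . F . . F → 8 faults.
Under FIFO: F F . . F . . F . F F F F . . F → 9 faults.
A − B = 8 − 9 = -1.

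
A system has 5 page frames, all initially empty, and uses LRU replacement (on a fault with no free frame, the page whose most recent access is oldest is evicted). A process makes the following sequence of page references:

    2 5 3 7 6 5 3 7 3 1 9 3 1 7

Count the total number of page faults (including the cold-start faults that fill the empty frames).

2 → miss, frames {2}
5 → miss, frames {2,5}
3 → miss, frames {2,5,3}
7 → miss, frames {2,5,3,7}
6 → miss, frames {2,5,3,7,6}
5 → hit
3 → hit
7 → hit
3 → hit
1 → miss, evict 2, frames {6,5,7,3,1}
9 → miss, evict 6, frames {5,7,3,1,9}
3 → hit
1 → hit
7 → hit
Page faults: 7.

7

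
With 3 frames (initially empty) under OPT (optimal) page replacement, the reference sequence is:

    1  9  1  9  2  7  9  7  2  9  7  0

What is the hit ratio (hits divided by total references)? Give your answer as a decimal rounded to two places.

1: miss, frames [1]
9: miss, frames [1, 9]
1: hit
9: hit
2: miss, frames [1, 9, 2]
7: miss, evict 1, frames [9, 2, 7]
9: hit
7: hit
2: hit
9: hit
7: hit
0: miss, evict 7, frames [9, 2, 0]
Hits: 7 of 12 references → 7/12 = 0.5833.

0.58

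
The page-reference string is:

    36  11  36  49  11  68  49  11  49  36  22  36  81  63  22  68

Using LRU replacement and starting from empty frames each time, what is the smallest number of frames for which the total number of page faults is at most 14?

f=1: 16 faults
f=2: 13 faults
f=3: 10 faults
f=4: 8 faults
f=5: 8 faults
f=6: 8 faults
f=7: 7 faults
Smallest f with faults ≤ 14 is 2.

2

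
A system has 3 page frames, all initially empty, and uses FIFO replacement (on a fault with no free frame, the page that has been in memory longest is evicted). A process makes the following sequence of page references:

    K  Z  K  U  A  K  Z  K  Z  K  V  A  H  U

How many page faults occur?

10

K -> fault, frames (K)
Z -> fault, frames (K Z)
K -> hit
U -> fault, frames (K Z U)
A -> fault, evict K, frames (Z U A)
K -> fault, evict Z, frames (U A K)
Z -> fault, evict U, frames (A K Z)
K -> hit
Z -> hit
K -> hit
V -> fault, evict A, frames (K Z V)
A -> fault, evict K, frames (Z V A)
H -> fault, evict Z, frames (V A H)
U -> fault, evict V, frames (A H U)
Page faults: 10.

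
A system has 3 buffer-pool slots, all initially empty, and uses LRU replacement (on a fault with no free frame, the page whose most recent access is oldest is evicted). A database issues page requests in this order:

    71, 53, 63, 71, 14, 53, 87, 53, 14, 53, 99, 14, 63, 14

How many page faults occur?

8

71 → miss, frames {71}
53 → miss, frames {71,53}
63 → miss, frames {71,53,63}
71 → hit
14 → miss, evict 53, frames {63,71,14}
53 → miss, evict 63, frames {71,14,53}
87 → miss, evict 71, frames {14,53,87}
53 → hit
14 → hit
53 → hit
99 → miss, evict 87, frames {14,53,99}
14 → hit
63 → miss, evict 53, frames {99,14,63}
14 → hit
Page faults: 8.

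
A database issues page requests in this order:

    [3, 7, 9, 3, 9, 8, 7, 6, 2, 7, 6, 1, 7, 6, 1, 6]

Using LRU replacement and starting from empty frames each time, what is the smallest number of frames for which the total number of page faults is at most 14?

2

f=1: 16 faults
f=2: 14 faults
f=3: 8 faults
f=4: 7 faults
f=5: 7 faults
f=6: 7 faults
f=7: 7 faults
Smallest f with faults ≤ 14 is 2.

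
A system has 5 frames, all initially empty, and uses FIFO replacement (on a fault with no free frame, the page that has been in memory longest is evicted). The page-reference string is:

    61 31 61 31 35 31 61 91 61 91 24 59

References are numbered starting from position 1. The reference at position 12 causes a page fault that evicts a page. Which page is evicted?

pos 1: 61 → miss, frames [61]
pos 2: 31 → miss, frames [61, 31]
pos 3: 61 → hit
pos 4: 31 → hit
pos 5: 35 → miss, frames [61, 31, 35]
pos 6: 31 → hit
pos 7: 61 → hit
pos 8: 91 → miss, frames [61, 31, 35, 91]
pos 9: 61 → hit
pos 10: 91 → hit
pos 11: 24 → miss, frames [61, 31, 35, 91, 24]
pos 12: 59 → miss, evict 61, frames [31, 35, 91, 24, 59]
At position 12, page 61 is evicted.

61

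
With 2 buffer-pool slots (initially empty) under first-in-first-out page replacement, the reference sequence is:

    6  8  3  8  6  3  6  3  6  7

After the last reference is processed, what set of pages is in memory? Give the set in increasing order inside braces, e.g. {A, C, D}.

6: fault, frames {6}
8: fault, frames {6,8}
3: fault, evict 6, frames {8,3}
8: hit
6: fault, evict 8, frames {3,6}
3: hit
6: hit
3: hit
6: hit
7: fault, evict 3, frames {6,7}

{6, 7}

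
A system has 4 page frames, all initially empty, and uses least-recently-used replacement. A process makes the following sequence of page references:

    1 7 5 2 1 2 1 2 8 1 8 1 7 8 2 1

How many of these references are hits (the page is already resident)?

10

1: miss, frames {1}
7: miss, frames {1,7}
5: miss, frames {1,7,5}
2: miss, frames {1,7,5,2}
1: hit
2: hit
1: hit
2: hit
8: miss, evict 7, frames {5,1,2,8}
1: hit
8: hit
1: hit
7: miss, evict 5, frames {2,8,1,7}
8: hit
2: hit
1: hit
Hits: 10.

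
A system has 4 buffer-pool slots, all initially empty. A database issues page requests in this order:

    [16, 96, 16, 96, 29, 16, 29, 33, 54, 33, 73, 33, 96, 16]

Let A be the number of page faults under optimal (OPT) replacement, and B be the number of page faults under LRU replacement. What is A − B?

-2

Under OPT: F F . . F . . F F . F . . . → 6 faults.
Under LRU: F F . . F . . F F . F . F F → 8 faults.
A − B = 6 − 8 = -2.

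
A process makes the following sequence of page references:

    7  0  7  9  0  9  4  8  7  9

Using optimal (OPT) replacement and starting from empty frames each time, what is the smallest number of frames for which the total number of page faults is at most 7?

2

f=1: 10 faults
f=2: 6 faults
f=3: 5 faults
f=4: 5 faults
f=5: 5 faults
Smallest f with faults ≤ 7 is 2.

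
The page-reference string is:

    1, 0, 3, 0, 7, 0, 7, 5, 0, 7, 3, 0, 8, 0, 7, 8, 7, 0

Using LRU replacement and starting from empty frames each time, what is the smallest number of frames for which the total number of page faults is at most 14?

2

f=1: 18 faults
f=2: 13 faults
f=3: 8 faults
f=4: 6 faults
f=5: 6 faults
f=6: 6 faults
Smallest f with faults ≤ 14 is 2.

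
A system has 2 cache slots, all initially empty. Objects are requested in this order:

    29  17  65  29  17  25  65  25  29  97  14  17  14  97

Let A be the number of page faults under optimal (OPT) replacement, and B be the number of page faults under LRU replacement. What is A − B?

Under OPT: F F F . F F . . F F F F . F → 10 faults.
Under LRU: F F F F F F F . F F F F . F → 12 faults.
A − B = 10 − 12 = -2.

-2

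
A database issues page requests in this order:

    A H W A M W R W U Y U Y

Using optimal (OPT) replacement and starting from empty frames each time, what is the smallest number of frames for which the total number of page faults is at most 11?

2

f=1: 12 faults
f=2: 7 faults
f=3: 7 faults
f=4: 7 faults
f=5: 7 faults
f=6: 7 faults
f=7: 7 faults
Smallest f with faults ≤ 11 is 2.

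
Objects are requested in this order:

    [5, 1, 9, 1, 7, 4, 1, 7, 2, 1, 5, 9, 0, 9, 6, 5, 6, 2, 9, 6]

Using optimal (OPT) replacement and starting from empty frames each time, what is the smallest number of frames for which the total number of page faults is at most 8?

5

f=1: 20 faults
f=2: 14 faults
f=3: 11 faults
f=4: 9 faults
f=5: 8 faults
f=6: 8 faults
f=7: 8 faults
f=8: 8 faults
Smallest f with faults ≤ 8 is 5.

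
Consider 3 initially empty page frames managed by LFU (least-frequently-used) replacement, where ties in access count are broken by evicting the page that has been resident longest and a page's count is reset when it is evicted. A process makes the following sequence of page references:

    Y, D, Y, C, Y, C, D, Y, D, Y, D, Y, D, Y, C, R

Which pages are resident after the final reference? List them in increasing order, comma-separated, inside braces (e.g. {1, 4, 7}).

Y -> fault, frames (Y)
D -> fault, frames (Y D)
Y -> hit
C -> fault, frames (Y D C)
Y -> hit
C -> hit
D -> hit
Y -> hit
D -> hit
Y -> hit
D -> hit
Y -> hit
D -> hit
Y -> hit
C -> hit
R -> fault, evict C, frames (Y D R)

{D, R, Y}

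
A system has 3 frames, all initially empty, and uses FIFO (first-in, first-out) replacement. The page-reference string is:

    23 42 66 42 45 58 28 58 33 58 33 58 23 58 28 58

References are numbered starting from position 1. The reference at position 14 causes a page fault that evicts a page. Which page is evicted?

pos 1: 23 → fault, frames {23}
pos 2: 42 → fault, frames {23,42}
pos 3: 66 → fault, frames {23,42,66}
pos 4: 42 → hit
pos 5: 45 → fault, evict 23, frames {42,66,45}
pos 6: 58 → fault, evict 42, frames {66,45,58}
pos 7: 28 → fault, evict 66, frames {45,58,28}
pos 8: 58 → hit
pos 9: 33 → fault, evict 45, frames {58,28,33}
pos 10: 58 → hit
pos 11: 33 → hit
pos 12: 58 → hit
pos 13: 23 → fault, evict 58, frames {28,33,23}
pos 14: 58 → fault, evict 28, frames {33,23,58}
At position 14, page 28 is evicted.

28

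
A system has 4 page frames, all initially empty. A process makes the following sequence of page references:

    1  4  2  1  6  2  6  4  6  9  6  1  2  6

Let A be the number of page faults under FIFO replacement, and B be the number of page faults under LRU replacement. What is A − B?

Under FIFO: F F F . F . . . . F . F . . → 6 faults.
Under LRU: F F F . F . . . . F . F F . → 7 faults.
A − B = 6 − 7 = -1.

-1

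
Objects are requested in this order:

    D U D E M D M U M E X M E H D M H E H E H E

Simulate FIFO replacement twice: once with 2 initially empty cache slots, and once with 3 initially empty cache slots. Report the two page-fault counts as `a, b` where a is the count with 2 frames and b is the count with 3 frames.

16, 12

2 frames: F F . F F F . F F F F F F F F F F F . . . . → 16 faults.
3 frames: F F . F F F . F . F F F . F F . . F . . . . → 12 faults.
12 < 16: adding a frame reduced faults, as is typical.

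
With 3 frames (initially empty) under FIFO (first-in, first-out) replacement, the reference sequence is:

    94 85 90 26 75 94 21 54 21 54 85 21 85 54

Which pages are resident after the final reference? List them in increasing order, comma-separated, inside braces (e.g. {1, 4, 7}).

94 -> miss, frames (94)
85 -> miss, frames (94 85)
90 -> miss, frames (94 85 90)
26 -> miss, evict 94, frames (85 90 26)
75 -> miss, evict 85, frames (90 26 75)
94 -> miss, evict 90, frames (26 75 94)
21 -> miss, evict 26, frames (75 94 21)
54 -> miss, evict 75, frames (94 21 54)
21 -> hit
54 -> hit
85 -> miss, evict 94, frames (21 54 85)
21 -> hit
85 -> hit
54 -> hit

{21, 54, 85}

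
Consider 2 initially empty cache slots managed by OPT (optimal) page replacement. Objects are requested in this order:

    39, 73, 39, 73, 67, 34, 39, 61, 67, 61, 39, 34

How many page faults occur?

8

39 → miss, frames {39}
73 → miss, frames {39,73}
39 → hit
73 → hit
67 → miss, evict 73, frames {39,67}
34 → miss, evict 67, frames {39,34}
39 → hit
61 → miss, evict 34, frames {39,61}
67 → miss, evict 39, frames {61,67}
61 → hit
39 → miss, evict 67, frames {61,39}
34 → miss, evict 39, frames {61,34}
Page faults: 8.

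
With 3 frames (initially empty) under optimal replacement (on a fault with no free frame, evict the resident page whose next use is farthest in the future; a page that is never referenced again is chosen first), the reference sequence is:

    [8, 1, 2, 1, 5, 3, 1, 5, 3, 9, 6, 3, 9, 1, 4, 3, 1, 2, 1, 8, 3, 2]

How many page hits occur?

11

8 → miss, frames (8)
1 → miss, frames (8 1)
2 → miss, frames (8 1 2)
1 → hit
5 → miss, evict 8, frames (1 2 5)
3 → miss, evict 2, frames (1 5 3)
1 → hit
5 → hit
3 → hit
9 → miss, evict 5, frames (1 3 9)
6 → miss, evict 1, frames (3 9 6)
3 → hit
9 → hit
1 → miss, evict 6, frames (3 9 1)
4 → miss, evict 9, frames (3 1 4)
3 → hit
1 → hit
2 → miss, evict 4, frames (3 1 2)
1 → hit
8 → miss, evict 1, frames (3 2 8)
3 → hit
2 → hit
Hits: 11.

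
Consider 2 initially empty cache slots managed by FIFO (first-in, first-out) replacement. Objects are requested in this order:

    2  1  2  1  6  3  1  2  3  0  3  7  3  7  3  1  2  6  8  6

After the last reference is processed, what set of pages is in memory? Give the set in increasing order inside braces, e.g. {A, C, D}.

{6, 8}

2 → fault, frames {2}
1 → fault, frames {2,1}
2 → hit
1 → hit
6 → fault, evict 2, frames {1,6}
3 → fault, evict 1, frames {6,3}
1 → fault, evict 6, frames {3,1}
2 → fault, evict 3, frames {1,2}
3 → fault, evict 1, frames {2,3}
0 → fault, evict 2, frames {3,0}
3 → hit
7 → fault, evict 3, frames {0,7}
3 → fault, evict 0, frames {7,3}
7 → hit
3 → hit
1 → fault, evict 7, frames {3,1}
2 → fault, evict 3, frames {1,2}
6 → fault, evict 1, frames {2,6}
8 → fault, evict 2, frames {6,8}
6 → hit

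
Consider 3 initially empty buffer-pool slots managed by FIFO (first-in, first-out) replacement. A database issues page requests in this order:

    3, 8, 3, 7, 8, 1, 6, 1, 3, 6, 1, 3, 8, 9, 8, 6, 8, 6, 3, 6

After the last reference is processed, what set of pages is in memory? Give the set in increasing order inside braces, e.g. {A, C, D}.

{3, 6, 9}

3 → miss, frames [3]
8 → miss, frames [3, 8]
3 → hit
7 → miss, frames [3, 8, 7]
8 → hit
1 → miss, evict 3, frames [8, 7, 1]
6 → miss, evict 8, frames [7, 1, 6]
1 → hit
3 → miss, evict 7, frames [1, 6, 3]
6 → hit
1 → hit
3 → hit
8 → miss, evict 1, frames [6, 3, 8]
9 → miss, evict 6, frames [3, 8, 9]
8 → hit
6 → miss, evict 3, frames [8, 9, 6]
8 → hit
6 → hit
3 → miss, evict 8, frames [9, 6, 3]
6 → hit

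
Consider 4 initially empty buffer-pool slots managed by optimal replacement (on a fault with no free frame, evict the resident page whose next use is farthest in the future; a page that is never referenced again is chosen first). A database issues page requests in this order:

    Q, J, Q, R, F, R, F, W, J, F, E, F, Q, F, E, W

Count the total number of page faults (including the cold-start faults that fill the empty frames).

6

Q → miss, frames {Q}
J → miss, frames {Q,J}
Q → hit
R → miss, frames {Q,J,R}
F → miss, frames {Q,J,R,F}
R → hit
F → hit
W → miss, evict R, frames {Q,J,F,W}
J → hit
F → hit
E → miss, evict J, frames {Q,F,W,E}
F → hit
Q → hit
F → hit
E → hit
W → hit
Page faults: 6.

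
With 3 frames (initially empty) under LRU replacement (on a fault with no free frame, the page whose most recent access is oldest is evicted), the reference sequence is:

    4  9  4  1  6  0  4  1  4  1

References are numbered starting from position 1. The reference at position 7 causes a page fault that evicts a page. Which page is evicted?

1

pos 1: 4: miss, frames [4]
pos 2: 9: miss, frames [4, 9]
pos 3: 4: hit
pos 4: 1: miss, frames [9, 4, 1]
pos 5: 6: miss, evict 9, frames [4, 1, 6]
pos 6: 0: miss, evict 4, frames [1, 6, 0]
pos 7: 4: miss, evict 1, frames [6, 0, 4]
At position 7, page 1 is evicted.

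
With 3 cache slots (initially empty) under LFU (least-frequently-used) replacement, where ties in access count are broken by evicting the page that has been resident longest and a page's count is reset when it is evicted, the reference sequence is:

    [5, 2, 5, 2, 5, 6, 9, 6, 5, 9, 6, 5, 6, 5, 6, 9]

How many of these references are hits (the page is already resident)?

8

5 -> fault, frames (5)
2 -> fault, frames (5 2)
5 -> hit
2 -> hit
5 -> hit
6 -> fault, frames (5 2 6)
9 -> fault, evict 6, frames (5 2 9)
6 -> fault, evict 9, frames (5 2 6)
5 -> hit
9 -> fault, evict 6, frames (5 2 9)
6 -> fault, evict 9, frames (5 2 6)
5 -> hit
6 -> hit
5 -> hit
6 -> hit
9 -> fault, evict 2, frames (5 6 9)
Hits: 8.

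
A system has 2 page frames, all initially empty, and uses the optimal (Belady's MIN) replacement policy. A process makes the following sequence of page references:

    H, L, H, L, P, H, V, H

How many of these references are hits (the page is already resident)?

4

H → fault, frames (H)
L → fault, frames (H L)
H → hit
L → hit
P → fault, evict L, frames (H P)
H → hit
V → fault, evict P, frames (H V)
H → hit
Hits: 4.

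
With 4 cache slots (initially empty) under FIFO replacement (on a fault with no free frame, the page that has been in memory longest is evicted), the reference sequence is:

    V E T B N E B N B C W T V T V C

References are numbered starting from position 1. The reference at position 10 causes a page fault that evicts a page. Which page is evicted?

pos 1: V: miss, frames [V]
pos 2: E: miss, frames [V, E]
pos 3: T: miss, frames [V, E, T]
pos 4: B: miss, frames [V, E, T, B]
pos 5: N: miss, evict V, frames [E, T, B, N]
pos 6: E: hit
pos 7: B: hit
pos 8: N: hit
pos 9: B: hit
pos 10: C: miss, evict E, frames [T, B, N, C]
At position 10, page E is evicted.

E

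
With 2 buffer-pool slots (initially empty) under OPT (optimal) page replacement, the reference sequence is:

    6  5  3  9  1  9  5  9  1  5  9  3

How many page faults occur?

6 → fault, frames {6}
5 → fault, frames {6,5}
3 → fault, evict 6, frames {5,3}
9 → fault, evict 3, frames {5,9}
1 → fault, evict 5, frames {9,1}
9 → hit
5 → fault, evict 1, frames {9,5}
9 → hit
1 → fault, evict 9, frames {5,1}
5 → hit
9 → fault, evict 1, frames {5,9}
3 → fault, evict 9, frames {5,3}
Page faults: 9.

9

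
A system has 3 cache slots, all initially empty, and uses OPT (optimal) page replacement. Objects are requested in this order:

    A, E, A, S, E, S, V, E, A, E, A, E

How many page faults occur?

4

A: fault, frames (A)
E: fault, frames (A E)
A: hit
S: fault, frames (A E S)
E: hit
S: hit
V: fault, evict S, frames (A E V)
E: hit
A: hit
E: hit
A: hit
E: hit
Page faults: 4.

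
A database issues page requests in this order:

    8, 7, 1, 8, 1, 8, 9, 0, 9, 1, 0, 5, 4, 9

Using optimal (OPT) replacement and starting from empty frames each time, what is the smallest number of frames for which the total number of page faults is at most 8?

3

f=1: 14 faults
f=2: 9 faults
f=3: 7 faults
f=4: 7 faults
f=5: 7 faults
f=6: 7 faults
f=7: 7 faults
Smallest f with faults ≤ 8 is 3.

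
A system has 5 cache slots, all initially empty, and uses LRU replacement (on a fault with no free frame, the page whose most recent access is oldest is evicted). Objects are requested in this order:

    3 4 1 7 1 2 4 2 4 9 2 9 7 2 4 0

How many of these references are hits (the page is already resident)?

3 → fault, frames [3]
4 → fault, frames [3, 4]
1 → fault, frames [3, 4, 1]
7 → fault, frames [3, 4, 1, 7]
1 → hit
2 → fault, frames [3, 4, 7, 1, 2]
4 → hit
2 → hit
4 → hit
9 → fault, evict 3, frames [7, 1, 2, 4, 9]
2 → hit
9 → hit
7 → hit
2 → hit
4 → hit
0 → fault, evict 1, frames [9, 7, 2, 4, 0]
Hits: 9.

9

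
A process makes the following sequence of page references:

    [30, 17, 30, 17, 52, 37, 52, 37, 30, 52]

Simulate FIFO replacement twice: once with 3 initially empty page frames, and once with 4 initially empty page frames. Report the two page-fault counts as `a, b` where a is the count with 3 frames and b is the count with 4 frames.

3 frames: F F . . F F . . F . → 5 faults.
4 frames: F F . . F F . . . . → 4 faults.
4 < 5: adding a frame reduced faults, as is typical.

5, 4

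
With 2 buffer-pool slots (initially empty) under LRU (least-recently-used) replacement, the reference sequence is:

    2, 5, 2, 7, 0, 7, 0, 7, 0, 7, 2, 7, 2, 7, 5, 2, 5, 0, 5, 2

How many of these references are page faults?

2: miss, frames [2]
5: miss, frames [2, 5]
2: hit
7: miss, evict 5, frames [2, 7]
0: miss, evict 2, frames [7, 0]
7: hit
0: hit
7: hit
0: hit
7: hit
2: miss, evict 0, frames [7, 2]
7: hit
2: hit
7: hit
5: miss, evict 2, frames [7, 5]
2: miss, evict 7, frames [5, 2]
5: hit
0: miss, evict 2, frames [5, 0]
5: hit
2: miss, evict 0, frames [5, 2]
Page faults: 9.

9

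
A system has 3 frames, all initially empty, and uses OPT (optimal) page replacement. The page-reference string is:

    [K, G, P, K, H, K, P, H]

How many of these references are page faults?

4

K → fault, frames [K]
G → fault, frames [K, G]
P → fault, frames [K, G, P]
K → hit
H → fault, evict G, frames [K, P, H]
K → hit
P → hit
H → hit
Page faults: 4.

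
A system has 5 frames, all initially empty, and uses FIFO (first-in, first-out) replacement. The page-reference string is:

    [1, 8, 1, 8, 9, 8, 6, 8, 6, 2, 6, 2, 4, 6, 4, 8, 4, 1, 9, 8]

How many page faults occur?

1 -> fault, frames {1}
8 -> fault, frames {1,8}
1 -> hit
8 -> hit
9 -> fault, frames {1,8,9}
8 -> hit
6 -> fault, frames {1,8,9,6}
8 -> hit
6 -> hit
2 -> fault, frames {1,8,9,6,2}
6 -> hit
2 -> hit
4 -> fault, evict 1, frames {8,9,6,2,4}
6 -> hit
4 -> hit
8 -> hit
4 -> hit
1 -> fault, evict 8, frames {9,6,2,4,1}
9 -> hit
8 -> fault, evict 9, frames {6,2,4,1,8}
Page faults: 8.

8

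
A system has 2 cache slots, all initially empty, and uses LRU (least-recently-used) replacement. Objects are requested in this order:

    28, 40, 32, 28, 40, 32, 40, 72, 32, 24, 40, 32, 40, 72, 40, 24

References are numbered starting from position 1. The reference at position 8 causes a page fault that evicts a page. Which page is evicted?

32

pos 1: 28 → miss, frames {28}
pos 2: 40 → miss, frames {28,40}
pos 3: 32 → miss, evict 28, frames {40,32}
pos 4: 28 → miss, evict 40, frames {32,28}
pos 5: 40 → miss, evict 32, frames {28,40}
pos 6: 32 → miss, evict 28, frames {40,32}
pos 7: 40 → hit
pos 8: 72 → miss, evict 32, frames {40,72}
At position 8, page 32 is evicted.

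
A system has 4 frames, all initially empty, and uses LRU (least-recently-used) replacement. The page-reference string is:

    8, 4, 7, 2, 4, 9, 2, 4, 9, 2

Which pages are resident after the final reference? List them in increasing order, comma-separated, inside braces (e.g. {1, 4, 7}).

{2, 4, 7, 9}

8: miss, frames [8]
4: miss, frames [8, 4]
7: miss, frames [8, 4, 7]
2: miss, frames [8, 4, 7, 2]
4: hit
9: miss, evict 8, frames [7, 2, 4, 9]
2: hit
4: hit
9: hit
2: hit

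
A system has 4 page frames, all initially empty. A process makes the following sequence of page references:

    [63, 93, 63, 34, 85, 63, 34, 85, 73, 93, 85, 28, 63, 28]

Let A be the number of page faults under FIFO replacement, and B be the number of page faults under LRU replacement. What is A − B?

-1

Under FIFO: F F . F F . . . F . . F F . → 7 faults.
Under LRU: F F . F F . . . F F . F F . → 8 faults.
A − B = 7 − 8 = -1.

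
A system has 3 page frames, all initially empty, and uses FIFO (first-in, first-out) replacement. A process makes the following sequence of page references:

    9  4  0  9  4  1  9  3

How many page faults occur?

9: miss, frames [9]
4: miss, frames [9, 4]
0: miss, frames [9, 4, 0]
9: hit
4: hit
1: miss, evict 9, frames [4, 0, 1]
9: miss, evict 4, frames [0, 1, 9]
3: miss, evict 0, frames [1, 9, 3]
Page faults: 6.

6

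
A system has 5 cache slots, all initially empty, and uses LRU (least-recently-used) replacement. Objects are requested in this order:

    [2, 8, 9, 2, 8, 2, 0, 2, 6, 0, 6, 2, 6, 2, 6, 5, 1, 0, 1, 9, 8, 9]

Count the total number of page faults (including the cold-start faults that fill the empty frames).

9

2: fault, frames {2}
8: fault, frames {2,8}
9: fault, frames {2,8,9}
2: hit
8: hit
2: hit
0: fault, frames {9,8,2,0}
2: hit
6: fault, frames {9,8,0,2,6}
0: hit
6: hit
2: hit
6: hit
2: hit
6: hit
5: fault, evict 9, frames {8,0,2,6,5}
1: fault, evict 8, frames {0,2,6,5,1}
0: hit
1: hit
9: fault, evict 2, frames {6,5,0,1,9}
8: fault, evict 6, frames {5,0,1,9,8}
9: hit
Page faults: 9.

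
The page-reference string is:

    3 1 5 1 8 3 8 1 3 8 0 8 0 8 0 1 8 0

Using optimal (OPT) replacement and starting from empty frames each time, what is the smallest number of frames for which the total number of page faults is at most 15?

2

f=1: 18 faults
f=2: 10 faults
f=3: 5 faults
f=4: 5 faults
f=5: 5 faults
Smallest f with faults ≤ 15 is 2.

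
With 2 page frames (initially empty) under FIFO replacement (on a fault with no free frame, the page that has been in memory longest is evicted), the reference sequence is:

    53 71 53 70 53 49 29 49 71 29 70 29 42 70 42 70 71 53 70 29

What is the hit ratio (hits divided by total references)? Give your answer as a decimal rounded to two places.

53: fault, frames [53]
71: fault, frames [53, 71]
53: hit
70: fault, evict 53, frames [71, 70]
53: fault, evict 71, frames [70, 53]
49: fault, evict 70, frames [53, 49]
29: fault, evict 53, frames [49, 29]
49: hit
71: fault, evict 49, frames [29, 71]
29: hit
70: fault, evict 29, frames [71, 70]
29: fault, evict 71, frames [70, 29]
42: fault, evict 70, frames [29, 42]
70: fault, evict 29, frames [42, 70]
42: hit
70: hit
71: fault, evict 42, frames [70, 71]
53: fault, evict 70, frames [71, 53]
70: fault, evict 71, frames [53, 70]
29: fault, evict 53, frames [70, 29]
Hits: 5 of 20 references → 5/20 = 0.2500.

0.25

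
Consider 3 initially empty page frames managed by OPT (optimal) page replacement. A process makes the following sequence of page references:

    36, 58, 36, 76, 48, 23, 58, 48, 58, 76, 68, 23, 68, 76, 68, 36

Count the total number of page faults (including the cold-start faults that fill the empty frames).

36 → miss, frames [36]
58 → miss, frames [36, 58]
36 → hit
76 → miss, frames [36, 58, 76]
48 → miss, evict 36, frames [58, 76, 48]
23 → miss, evict 76, frames [58, 48, 23]
58 → hit
48 → hit
58 → hit
76 → miss, evict 48, frames [58, 23, 76]
68 → miss, evict 58, frames [23, 76, 68]
23 → hit
68 → hit
76 → hit
68 → hit
36 → miss, evict 68, frames [23, 76, 36]
Page faults: 8.

8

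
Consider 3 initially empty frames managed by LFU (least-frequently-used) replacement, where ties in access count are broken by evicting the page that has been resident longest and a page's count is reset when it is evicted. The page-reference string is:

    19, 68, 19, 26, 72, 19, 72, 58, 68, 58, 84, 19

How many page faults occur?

8

19: fault, frames (19)
68: fault, frames (19 68)
19: hit
26: fault, frames (19 68 26)
72: fault, evict 68, frames (19 26 72)
19: hit
72: hit
58: fault, evict 26, frames (19 72 58)
68: fault, evict 58, frames (19 72 68)
58: fault, evict 68, frames (19 72 58)
84: fault, evict 58, frames (19 72 84)
19: hit
Page faults: 8.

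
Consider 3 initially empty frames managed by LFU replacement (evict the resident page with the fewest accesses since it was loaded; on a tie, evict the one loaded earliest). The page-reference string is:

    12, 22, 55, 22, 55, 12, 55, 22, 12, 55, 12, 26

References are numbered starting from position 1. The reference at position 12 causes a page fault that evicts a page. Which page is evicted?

22

pos 1: 12 → miss, frames (12)
pos 2: 22 → miss, frames (12 22)
pos 3: 55 → miss, frames (12 22 55)
pos 4: 22 → hit
pos 5: 55 → hit
pos 6: 12 → hit
pos 7: 55 → hit
pos 8: 22 → hit
pos 9: 12 → hit
pos 10: 55 → hit
pos 11: 12 → hit
pos 12: 26 → miss, evict 22, frames (12 55 26)
At position 12, page 22 is evicted.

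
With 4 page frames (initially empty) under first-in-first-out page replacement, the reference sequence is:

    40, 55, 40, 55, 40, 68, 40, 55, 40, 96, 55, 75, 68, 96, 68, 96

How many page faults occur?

5

40: miss, frames {40}
55: miss, frames {40,55}
40: hit
55: hit
40: hit
68: miss, frames {40,55,68}
40: hit
55: hit
40: hit
96: miss, frames {40,55,68,96}
55: hit
75: miss, evict 40, frames {55,68,96,75}
68: hit
96: hit
68: hit
96: hit
Page faults: 5.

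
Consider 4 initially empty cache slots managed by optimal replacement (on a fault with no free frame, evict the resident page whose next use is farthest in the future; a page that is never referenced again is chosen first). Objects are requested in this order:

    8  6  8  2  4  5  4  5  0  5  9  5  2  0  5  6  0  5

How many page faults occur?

8

8 -> fault, frames {8}
6 -> fault, frames {8,6}
8 -> hit
2 -> fault, frames {8,6,2}
4 -> fault, frames {8,6,2,4}
5 -> fault, evict 8, frames {6,2,4,5}
4 -> hit
5 -> hit
0 -> fault, evict 4, frames {6,2,5,0}
5 -> hit
9 -> fault, evict 6, frames {2,5,0,9}
5 -> hit
2 -> hit
0 -> hit
5 -> hit
6 -> fault, evict 9, frames {2,5,0,6}
0 -> hit
5 -> hit
Page faults: 8.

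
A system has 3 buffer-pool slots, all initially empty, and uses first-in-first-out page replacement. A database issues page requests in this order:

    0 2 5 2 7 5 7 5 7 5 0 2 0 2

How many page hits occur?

8

0: miss, frames [0]
2: miss, frames [0, 2]
5: miss, frames [0, 2, 5]
2: hit
7: miss, evict 0, frames [2, 5, 7]
5: hit
7: hit
5: hit
7: hit
5: hit
0: miss, evict 2, frames [5, 7, 0]
2: miss, evict 5, frames [7, 0, 2]
0: hit
2: hit
Hits: 8.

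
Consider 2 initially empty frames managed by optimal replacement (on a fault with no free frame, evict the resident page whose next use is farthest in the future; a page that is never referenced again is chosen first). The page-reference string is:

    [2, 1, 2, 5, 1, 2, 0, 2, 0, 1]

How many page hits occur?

4

2 → miss, frames (2)
1 → miss, frames (2 1)
2 → hit
5 → miss, evict 2, frames (1 5)
1 → hit
2 → miss, evict 5, frames (1 2)
0 → miss, evict 1, frames (2 0)
2 → hit
0 → hit
1 → miss, evict 0, frames (2 1)
Hits: 4.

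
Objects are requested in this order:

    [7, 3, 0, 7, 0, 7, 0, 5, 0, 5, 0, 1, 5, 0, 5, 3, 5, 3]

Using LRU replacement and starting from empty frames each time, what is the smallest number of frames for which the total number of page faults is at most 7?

3

f=1: 18 faults
f=2: 9 faults
f=3: 6 faults
f=4: 6 faults
f=5: 5 faults
Smallest f with faults ≤ 7 is 3.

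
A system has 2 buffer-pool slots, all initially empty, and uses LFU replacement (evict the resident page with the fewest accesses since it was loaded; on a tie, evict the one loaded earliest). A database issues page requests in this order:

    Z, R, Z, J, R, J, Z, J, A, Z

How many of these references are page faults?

Z: fault, frames [Z]
R: fault, frames [Z, R]
Z: hit
J: fault, evict R, frames [Z, J]
R: fault, evict J, frames [Z, R]
J: fault, evict R, frames [Z, J]
Z: hit
J: hit
A: fault, evict J, frames [Z, A]
Z: hit
Page faults: 6.

6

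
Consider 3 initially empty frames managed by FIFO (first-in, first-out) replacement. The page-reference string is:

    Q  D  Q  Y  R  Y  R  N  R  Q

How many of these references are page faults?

6

Q → fault, frames (Q)
D → fault, frames (Q D)
Q → hit
Y → fault, frames (Q D Y)
R → fault, evict Q, frames (D Y R)
Y → hit
R → hit
N → fault, evict D, frames (Y R N)
R → hit
Q → fault, evict Y, frames (R N Q)
Page faults: 6.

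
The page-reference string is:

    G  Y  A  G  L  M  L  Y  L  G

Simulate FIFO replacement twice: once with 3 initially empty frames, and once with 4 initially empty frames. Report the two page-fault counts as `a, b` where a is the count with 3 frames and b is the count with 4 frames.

3 frames: F F F . F F . F . F → 7 faults.
4 frames: F F F . F F . . . F → 6 faults.
6 < 7: adding a frame reduced faults, as is typical.

7, 6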